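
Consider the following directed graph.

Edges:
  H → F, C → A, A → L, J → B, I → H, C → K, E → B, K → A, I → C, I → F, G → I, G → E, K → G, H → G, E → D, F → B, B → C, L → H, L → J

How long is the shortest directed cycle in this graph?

For each vertex v, BFS finds the shortest path from v back to v.
The shortest such closed walk is G → I → H → G, length 3.

3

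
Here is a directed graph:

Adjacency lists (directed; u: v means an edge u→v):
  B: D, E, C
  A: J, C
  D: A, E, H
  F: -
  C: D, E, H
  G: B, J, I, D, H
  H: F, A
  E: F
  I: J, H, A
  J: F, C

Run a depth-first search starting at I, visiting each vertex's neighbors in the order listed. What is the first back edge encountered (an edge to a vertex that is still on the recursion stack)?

A->J

DFS from I (visiting each vertex's neighbors in the order listed); mark gray on enter, black on exit:
I gray
  J gray
    F gray
    F black
    C gray
      D gray
        A gray
          A→J: J is gray → back edge
First back edge: A → J.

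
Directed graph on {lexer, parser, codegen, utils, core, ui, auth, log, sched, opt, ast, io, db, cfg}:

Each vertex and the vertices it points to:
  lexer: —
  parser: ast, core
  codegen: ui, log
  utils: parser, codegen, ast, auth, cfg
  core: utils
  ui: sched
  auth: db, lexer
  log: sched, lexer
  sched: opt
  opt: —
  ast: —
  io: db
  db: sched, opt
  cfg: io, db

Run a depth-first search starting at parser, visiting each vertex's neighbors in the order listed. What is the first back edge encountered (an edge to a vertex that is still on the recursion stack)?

DFS from parser (visiting each vertex's neighbors in the order listed); mark gray on enter, black on exit:
parser gray
  ast gray
  ast black
  core gray
    utils gray
      utils→parser: parser is gray → back edge
First back edge: utils → parser.

utils→parser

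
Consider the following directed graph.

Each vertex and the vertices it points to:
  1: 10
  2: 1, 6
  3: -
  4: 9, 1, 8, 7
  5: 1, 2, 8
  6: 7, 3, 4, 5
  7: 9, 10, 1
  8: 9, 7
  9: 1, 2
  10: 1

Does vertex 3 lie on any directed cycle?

3 lies on a cycle iff there is a path from 3 back to itself.
Exploring from 3, it never reaches itself; equivalently, its strongly connected component is a singleton.

No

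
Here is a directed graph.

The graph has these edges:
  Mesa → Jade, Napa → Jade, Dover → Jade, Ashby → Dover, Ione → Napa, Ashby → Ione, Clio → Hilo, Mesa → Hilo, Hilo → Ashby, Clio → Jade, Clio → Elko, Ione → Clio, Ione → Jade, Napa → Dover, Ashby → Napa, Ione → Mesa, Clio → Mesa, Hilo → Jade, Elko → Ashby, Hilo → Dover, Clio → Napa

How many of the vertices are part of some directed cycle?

6

A vertex is on a directed cycle iff it belongs to a strongly connected component of size ≥ 2 (or has a self-loop).
The vertices on cycles are {Clio, Elko, Hilo, Ione, Mesa, Ashby} — 6 in total.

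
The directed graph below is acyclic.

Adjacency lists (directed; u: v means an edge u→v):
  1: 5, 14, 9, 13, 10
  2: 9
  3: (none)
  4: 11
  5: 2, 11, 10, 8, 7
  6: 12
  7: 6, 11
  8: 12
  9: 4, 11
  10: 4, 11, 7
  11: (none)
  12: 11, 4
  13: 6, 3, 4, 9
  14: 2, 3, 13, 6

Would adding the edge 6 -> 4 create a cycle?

No

Adding 6→4 creates a cycle iff 4 can already reach 6.
Explore from 4: no path reaches 6. The graph stays acyclic.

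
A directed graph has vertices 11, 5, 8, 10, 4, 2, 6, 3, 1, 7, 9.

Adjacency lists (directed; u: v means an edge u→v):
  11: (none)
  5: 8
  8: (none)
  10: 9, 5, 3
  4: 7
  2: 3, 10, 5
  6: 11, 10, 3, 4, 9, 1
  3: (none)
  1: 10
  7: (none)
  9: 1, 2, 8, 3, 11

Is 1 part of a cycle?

Yes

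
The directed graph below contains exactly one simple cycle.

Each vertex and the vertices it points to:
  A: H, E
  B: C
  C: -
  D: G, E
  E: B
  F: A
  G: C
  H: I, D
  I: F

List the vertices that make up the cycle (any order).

A, F, H, I

DFS with gray/black marking from A:
A gray
  H gray
    I gray
      F gray
        F→A: A is gray → back edge
Back edge closes the cycle A → H → I → F → A; its vertices are {A, F, H, I}.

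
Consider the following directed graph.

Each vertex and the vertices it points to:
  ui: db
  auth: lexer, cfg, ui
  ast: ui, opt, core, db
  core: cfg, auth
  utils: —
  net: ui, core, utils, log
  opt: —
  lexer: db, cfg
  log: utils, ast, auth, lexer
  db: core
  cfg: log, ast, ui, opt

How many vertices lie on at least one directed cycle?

8

A vertex is on a directed cycle iff it belongs to a strongly connected component of size ≥ 2 (or has a self-loop).
The vertices on cycles are {db, ui, ast, cfg, log, auth, core, lexer} — 8 in total.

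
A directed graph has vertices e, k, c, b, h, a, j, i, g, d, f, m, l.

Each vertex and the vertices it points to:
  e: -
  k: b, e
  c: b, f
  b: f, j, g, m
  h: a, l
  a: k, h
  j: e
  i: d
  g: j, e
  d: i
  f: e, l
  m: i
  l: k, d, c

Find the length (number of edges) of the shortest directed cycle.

2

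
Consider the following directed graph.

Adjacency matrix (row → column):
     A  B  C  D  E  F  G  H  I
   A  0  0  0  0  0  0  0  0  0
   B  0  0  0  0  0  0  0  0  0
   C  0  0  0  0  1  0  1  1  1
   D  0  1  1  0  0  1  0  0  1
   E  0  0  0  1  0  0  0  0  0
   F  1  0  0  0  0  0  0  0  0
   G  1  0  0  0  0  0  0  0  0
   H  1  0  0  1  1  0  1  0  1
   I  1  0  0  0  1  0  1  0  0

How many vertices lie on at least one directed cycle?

A vertex is on a directed cycle iff it belongs to a strongly connected component of size ≥ 2 (or has a self-loop).
The vertices on cycles are {C, D, E, H, I} — 5 in total.

5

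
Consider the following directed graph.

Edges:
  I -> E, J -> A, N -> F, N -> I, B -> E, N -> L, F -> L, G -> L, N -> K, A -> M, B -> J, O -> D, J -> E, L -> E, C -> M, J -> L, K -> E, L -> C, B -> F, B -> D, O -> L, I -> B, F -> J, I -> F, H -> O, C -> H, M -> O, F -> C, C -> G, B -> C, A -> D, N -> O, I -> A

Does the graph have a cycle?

DFS with white/gray/black marking, starting from L:
L gray
  C gray
    H gray
      O gray
        D gray
        D black
        O→L: L is gray → back edge
Back edge found, so a cycle exists: L → C → H → O → L.

Yes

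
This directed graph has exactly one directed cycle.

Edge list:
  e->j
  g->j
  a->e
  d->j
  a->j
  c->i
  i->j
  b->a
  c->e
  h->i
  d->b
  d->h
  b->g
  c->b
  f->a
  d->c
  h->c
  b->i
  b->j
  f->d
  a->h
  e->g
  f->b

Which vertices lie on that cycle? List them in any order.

DFS with gray/black marking from b:
b gray
  j gray
  j black
  i gray
    i→j: j black — skip
  i black
  g gray
    g→j: j black — skip
  g black
  a gray
    e gray
      e→g: g black — skip
      e→j: j black — skip
    e black
    h gray
      c gray
        c→e: e black — skip
        c→b: b is gray → back edge
Back edge closes the cycle b → a → h → c → b; its vertices are {a, b, c, h}.

a, b, c, h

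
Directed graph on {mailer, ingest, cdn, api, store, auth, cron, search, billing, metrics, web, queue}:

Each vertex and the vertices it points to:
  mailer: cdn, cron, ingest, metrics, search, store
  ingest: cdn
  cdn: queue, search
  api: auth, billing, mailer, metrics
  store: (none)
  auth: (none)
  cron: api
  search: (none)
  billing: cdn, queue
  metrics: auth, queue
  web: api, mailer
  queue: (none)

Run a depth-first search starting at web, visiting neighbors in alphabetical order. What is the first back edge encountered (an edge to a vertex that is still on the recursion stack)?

DFS from web (visiting neighbors in alphabetical order); mark gray on enter, black on exit:
web gray
  api gray
    auth gray
    auth black
    billing gray
      cdn gray
        queue gray
        queue black
        search gray
        search black
      cdn black
      billing→queue: queue black — skip
    billing black
    mailer gray
      mailer→cdn: cdn black — skip
      cron gray
        cron→api: api is gray → back edge
First back edge: cron → api.

cron→api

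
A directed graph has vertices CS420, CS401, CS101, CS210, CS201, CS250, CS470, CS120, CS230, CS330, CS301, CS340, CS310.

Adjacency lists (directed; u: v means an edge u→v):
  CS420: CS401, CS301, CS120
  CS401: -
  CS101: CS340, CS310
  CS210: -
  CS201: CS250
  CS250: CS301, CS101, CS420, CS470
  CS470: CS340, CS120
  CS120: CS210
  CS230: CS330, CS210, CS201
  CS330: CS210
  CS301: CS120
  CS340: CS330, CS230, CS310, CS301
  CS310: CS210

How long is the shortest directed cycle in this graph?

For each vertex v, BFS finds the shortest path from v back to v.
The shortest such closed walk is CS250 → CS101 → CS340 → CS230 → CS201 → CS250, length 5.

5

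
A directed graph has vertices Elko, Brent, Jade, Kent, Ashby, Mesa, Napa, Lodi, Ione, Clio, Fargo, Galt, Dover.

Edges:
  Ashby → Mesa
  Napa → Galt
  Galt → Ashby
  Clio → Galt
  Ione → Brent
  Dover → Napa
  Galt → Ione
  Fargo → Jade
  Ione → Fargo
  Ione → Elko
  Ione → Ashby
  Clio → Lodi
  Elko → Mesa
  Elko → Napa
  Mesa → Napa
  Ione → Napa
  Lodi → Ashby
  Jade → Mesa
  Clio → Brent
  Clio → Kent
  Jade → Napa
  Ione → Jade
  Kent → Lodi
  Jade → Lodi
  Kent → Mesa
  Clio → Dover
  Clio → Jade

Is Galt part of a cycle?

Galt is on a cycle iff Galt can reach itself via ≥1 edge.
Galt → Ione → Napa → Galt — yes.

Yes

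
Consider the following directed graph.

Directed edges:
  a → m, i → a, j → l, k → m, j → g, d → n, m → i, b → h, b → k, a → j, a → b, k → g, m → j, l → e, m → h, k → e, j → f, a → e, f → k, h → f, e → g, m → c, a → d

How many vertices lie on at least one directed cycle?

8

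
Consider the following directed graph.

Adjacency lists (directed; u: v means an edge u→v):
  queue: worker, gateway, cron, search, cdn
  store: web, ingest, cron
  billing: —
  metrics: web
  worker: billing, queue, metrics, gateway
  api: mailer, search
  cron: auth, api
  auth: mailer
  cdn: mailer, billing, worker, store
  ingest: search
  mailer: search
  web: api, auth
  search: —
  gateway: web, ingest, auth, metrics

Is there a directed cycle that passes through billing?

No

billing lies on a cycle iff there is a path from billing back to itself.
Exploring from billing, it never reaches itself; equivalently, its strongly connected component is a singleton.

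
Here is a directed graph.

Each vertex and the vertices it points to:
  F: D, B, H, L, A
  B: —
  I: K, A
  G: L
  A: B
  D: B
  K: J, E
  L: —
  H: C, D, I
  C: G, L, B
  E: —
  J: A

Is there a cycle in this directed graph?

DFS with white/gray/black marking, starting from B:
B gray
B black
F gray
  D gray
    D→B: B black — skip
  D black
  F→B: B black — skip
  H gray
    C gray
      G gray
        L gray
        L black
      G black
      C→L: L black — skip
      C→B: B black — skip
    C black
    H→D: D black — skip
    I gray
      K gray
        J gray
          A gray
            A→B: B black — skip
          A black
        J black
        E gray
        E black
      K black
      I→A: A black — skip
    I black
  H black
  F→L: L black — skip
  F→A: A black — skip
F black
Every edge goes to a white or black vertex — no back edge, so the graph is acyclic.

No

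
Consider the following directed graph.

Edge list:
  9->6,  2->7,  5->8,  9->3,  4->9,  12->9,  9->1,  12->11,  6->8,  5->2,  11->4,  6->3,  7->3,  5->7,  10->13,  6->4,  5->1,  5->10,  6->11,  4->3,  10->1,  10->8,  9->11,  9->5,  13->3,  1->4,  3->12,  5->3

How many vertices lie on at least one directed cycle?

12

A vertex is on a directed cycle iff it belongs to a strongly connected component of size ≥ 2 (or has a self-loop).
The vertices on cycles are {1, 2, 3, 4, 5, 6, 7, 9, 10, 11, 12, 13} — 12 in total.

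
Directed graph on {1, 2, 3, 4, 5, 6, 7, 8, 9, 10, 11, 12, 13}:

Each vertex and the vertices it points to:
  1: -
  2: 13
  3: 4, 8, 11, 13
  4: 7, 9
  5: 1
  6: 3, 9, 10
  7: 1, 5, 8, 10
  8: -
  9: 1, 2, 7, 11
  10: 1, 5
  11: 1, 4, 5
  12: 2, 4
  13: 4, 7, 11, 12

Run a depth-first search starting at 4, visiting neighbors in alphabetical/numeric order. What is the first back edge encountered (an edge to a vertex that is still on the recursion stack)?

13→4

DFS from 4 (visiting neighbors in alphabetical/numeric order); mark gray on enter, black on exit:
4 gray
  7 gray
    1 gray
    1 black
    5 gray
      5→1: 1 black — skip
    5 black
    8 gray
    8 black
    10 gray
      10→1: 1 black — skip
      10→5: 5 black — skip
    10 black
  7 black
  9 gray
    9→1: 1 black — skip
    2 gray
      13 gray
        13→4: 4 is gray → back edge
First back edge: 13 → 4.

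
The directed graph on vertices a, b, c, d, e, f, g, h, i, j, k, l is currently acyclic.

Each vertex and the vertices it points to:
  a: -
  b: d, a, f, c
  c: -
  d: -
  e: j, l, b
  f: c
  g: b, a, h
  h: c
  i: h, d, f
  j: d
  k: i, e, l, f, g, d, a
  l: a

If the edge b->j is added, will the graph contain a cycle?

No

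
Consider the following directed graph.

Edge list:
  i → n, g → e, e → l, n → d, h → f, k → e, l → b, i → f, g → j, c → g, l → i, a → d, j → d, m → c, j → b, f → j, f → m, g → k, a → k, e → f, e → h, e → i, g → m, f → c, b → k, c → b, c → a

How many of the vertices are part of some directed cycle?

A vertex is on a directed cycle iff it belongs to a strongly connected component of size ≥ 2 (or has a self-loop).
The vertices on cycles are {a, b, c, e, f, g, h, i, j, k, l, m} — 12 in total.

12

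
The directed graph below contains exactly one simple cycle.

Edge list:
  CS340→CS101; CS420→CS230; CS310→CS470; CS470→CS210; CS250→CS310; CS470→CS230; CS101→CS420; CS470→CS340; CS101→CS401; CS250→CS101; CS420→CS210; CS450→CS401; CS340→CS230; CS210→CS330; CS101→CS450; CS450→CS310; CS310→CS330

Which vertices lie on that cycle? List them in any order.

DFS with gray/black marking from CS101:
CS101 gray
  CS450 gray
    CS310 gray
      CS330 gray
      CS330 black
      CS470 gray
        CS340 gray
          CS230 gray
          CS230 black
          CS340→CS101: CS101 is gray → back edge
Back edge closes the cycle CS101 → CS450 → CS310 → CS470 → CS340 → CS101; its vertices are {CS101, CS310, CS340, CS450, CS470}.

CS101, CS310, CS340, CS450, CS470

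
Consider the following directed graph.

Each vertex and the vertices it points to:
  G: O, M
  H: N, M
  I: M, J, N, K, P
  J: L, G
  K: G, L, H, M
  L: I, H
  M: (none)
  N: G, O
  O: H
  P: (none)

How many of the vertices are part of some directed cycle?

8

A vertex is on a directed cycle iff it belongs to a strongly connected component of size ≥ 2 (or has a self-loop).
The vertices on cycles are {G, H, I, J, K, L, N, O} — 8 in total.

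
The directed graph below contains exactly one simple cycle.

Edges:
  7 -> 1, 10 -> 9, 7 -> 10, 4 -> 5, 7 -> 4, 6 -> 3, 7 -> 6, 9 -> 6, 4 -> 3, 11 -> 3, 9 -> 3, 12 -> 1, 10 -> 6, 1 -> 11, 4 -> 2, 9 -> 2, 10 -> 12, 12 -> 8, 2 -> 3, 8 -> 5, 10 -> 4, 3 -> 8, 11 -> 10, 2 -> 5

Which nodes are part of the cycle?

1, 10, 11, 12

DFS with gray/black marking from 10:
10 gray
  4 gray
    5 gray
    5 black
    2 gray
      2→5: 5 black — skip
      3 gray
        8 gray
          8→5: 5 black — skip
        8 black
      3 black
    2 black
    4→3: 3 black — skip
  4 black
  9 gray
    9→3: 3 black — skip
    6 gray
      6→3: 3 black — skip
    6 black
    9→2: 2 black — skip
  9 black
  12 gray
    1 gray
      11 gray
        11→10: 10 is gray → back edge
Back edge closes the cycle 10 → 12 → 1 → 11 → 10; its vertices are {1, 10, 11, 12}.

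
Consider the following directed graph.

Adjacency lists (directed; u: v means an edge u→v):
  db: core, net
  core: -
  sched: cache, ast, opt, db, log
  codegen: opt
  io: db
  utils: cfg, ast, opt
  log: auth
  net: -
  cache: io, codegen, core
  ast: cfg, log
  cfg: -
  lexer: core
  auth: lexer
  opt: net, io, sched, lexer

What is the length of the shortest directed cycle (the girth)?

2

For each vertex v, BFS finds the shortest path from v back to v.
The shortest such closed walk is opt → sched → opt, length 2.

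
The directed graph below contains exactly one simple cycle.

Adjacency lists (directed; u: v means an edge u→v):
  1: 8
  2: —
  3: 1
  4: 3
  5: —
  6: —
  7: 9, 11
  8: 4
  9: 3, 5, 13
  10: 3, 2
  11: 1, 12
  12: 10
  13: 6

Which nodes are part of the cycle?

DFS with gray/black marking from 1:
1 gray
  8 gray
    4 gray
      3 gray
        3→1: 1 is gray → back edge
Back edge closes the cycle 1 → 8 → 4 → 3 → 1; its vertices are {1, 3, 4, 8}.

1, 3, 4, 8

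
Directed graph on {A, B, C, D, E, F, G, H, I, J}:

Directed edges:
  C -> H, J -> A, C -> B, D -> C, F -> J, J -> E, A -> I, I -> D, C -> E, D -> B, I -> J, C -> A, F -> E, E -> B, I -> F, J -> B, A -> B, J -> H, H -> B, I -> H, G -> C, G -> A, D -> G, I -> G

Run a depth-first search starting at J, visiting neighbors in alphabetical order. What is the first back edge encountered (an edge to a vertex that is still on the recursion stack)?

DFS from J (visiting neighbors in alphabetical order); mark gray on enter, black on exit:
J gray
  A gray
    B gray
    B black
    I gray
      D gray
        D→B: B black — skip
        C gray
          C→A: A is gray → back edge
First back edge: C → A.

C→A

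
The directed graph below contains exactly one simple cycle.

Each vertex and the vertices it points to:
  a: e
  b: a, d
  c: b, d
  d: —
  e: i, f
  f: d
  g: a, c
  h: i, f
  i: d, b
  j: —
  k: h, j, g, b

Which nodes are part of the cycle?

DFS with gray/black marking from b:
b gray
  a gray
    e gray
      i gray
        d gray
        d black
        i→b: b is gray → back edge
Back edge closes the cycle b → a → e → i → b; its vertices are {a, b, e, i}.

a, b, e, i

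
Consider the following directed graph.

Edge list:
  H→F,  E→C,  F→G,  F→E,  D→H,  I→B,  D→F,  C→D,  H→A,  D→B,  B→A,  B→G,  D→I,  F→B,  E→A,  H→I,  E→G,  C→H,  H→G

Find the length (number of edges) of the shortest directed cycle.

For each vertex v, BFS finds the shortest path from v back to v.
The shortest such closed walk is D → F → E → C → D, length 4.

4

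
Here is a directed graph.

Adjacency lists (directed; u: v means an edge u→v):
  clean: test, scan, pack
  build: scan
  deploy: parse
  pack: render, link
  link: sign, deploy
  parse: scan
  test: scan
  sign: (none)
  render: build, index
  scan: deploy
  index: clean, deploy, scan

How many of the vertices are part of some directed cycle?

7

A vertex is on a directed cycle iff it belongs to a strongly connected component of size ≥ 2 (or has a self-loop).
The vertices on cycles are {pack, scan, clean, index, parse, deploy, render} — 7 in total.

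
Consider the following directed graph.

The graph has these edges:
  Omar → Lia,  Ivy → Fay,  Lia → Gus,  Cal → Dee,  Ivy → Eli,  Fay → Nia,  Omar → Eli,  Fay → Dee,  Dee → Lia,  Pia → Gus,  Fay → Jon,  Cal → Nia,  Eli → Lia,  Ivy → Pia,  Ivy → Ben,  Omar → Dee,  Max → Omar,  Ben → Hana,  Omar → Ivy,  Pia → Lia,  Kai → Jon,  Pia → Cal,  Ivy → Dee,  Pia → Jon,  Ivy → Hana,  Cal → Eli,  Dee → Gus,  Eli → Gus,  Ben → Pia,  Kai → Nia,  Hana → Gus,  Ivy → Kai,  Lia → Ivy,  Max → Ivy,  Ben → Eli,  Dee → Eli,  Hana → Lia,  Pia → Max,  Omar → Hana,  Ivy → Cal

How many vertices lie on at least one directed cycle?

11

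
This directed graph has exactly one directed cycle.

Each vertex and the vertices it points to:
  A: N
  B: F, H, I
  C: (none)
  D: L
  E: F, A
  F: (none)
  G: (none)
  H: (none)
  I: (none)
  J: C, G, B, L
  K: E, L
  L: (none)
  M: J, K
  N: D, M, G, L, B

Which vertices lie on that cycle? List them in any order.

A, E, K, M, N

DFS with gray/black marking from N:
N gray
  D gray
    L gray
    L black
  D black
  M gray
    J gray
      C gray
      C black
      G gray
      G black
      B gray
        F gray
        F black
        H gray
        H black
        I gray
        I black
      B black
      J→L: L black — skip
    J black
    K gray
      E gray
        E→F: F black — skip
        A gray
          A→N: N is gray → back edge
Back edge closes the cycle N → M → K → E → A → N; its vertices are {A, E, K, M, N}.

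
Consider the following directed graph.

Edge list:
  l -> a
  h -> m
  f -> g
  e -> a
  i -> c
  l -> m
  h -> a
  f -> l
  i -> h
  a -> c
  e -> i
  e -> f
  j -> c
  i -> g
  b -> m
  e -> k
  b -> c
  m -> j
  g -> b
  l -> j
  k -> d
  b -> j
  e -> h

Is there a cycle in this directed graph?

DFS with white/gray/black marking, starting from c:
c gray
c black
a gray
  a→c: c black — skip
a black
b gray
  b→c: c black — skip
  j gray
    j→c: c black — skip
  j black
  m gray
    m→j: j black — skip
  m black
b black
d gray
d black
e gray
  e→a: a black — skip
  h gray
    h→m: m black — skip
    h→a: a black — skip
  h black
  i gray
    i→h: h black — skip
    i→c: c black — skip
    g gray
      g→b: b black — skip
    g black
  i black
  k gray
    k→d: d black — skip
  k black
  f gray
    f→g: g black — skip
    l gray
      l→a: a black — skip
      l→m: m black — skip
      l→j: j black — skip
    l black
  f black
e black
Every edge goes to a white or black vertex — no back edge, so the graph is acyclic.

No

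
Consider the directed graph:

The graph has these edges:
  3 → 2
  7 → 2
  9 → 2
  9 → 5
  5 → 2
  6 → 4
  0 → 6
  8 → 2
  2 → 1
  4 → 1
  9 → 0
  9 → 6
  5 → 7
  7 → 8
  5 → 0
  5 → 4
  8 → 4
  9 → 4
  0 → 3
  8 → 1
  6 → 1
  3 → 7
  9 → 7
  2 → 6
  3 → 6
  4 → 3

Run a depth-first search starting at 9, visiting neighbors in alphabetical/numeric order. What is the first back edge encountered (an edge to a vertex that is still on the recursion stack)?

4->3

DFS from 9 (visiting neighbors in alphabetical/numeric order); mark gray on enter, black on exit:
9 gray
  0 gray
    3 gray
      2 gray
        1 gray
        1 black
        6 gray
          6→1: 1 black — skip
          4 gray
            4→1: 1 black — skip
            4→3: 3 is gray → back edge
First back edge: 4 → 3.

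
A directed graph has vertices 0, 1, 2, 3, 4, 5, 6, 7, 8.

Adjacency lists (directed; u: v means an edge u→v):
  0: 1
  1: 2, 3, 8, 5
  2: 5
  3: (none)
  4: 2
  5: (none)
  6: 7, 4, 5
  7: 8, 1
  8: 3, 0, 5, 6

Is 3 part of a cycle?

No

3 lies on a cycle iff there is a path from 3 back to itself.
Exploring from 3, it never reaches itself; equivalently, its strongly connected component is a singleton.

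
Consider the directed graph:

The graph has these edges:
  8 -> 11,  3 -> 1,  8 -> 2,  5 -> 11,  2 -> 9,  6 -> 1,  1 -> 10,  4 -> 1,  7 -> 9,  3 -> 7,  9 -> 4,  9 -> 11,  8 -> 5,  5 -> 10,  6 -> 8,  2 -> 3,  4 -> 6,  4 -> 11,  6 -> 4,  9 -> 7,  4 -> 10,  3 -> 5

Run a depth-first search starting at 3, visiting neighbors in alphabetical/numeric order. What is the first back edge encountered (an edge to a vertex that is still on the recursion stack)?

6→4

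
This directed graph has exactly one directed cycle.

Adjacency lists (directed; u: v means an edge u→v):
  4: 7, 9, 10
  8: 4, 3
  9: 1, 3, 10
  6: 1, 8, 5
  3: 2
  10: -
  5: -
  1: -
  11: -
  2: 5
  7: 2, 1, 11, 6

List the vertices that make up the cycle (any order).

4, 6, 7, 8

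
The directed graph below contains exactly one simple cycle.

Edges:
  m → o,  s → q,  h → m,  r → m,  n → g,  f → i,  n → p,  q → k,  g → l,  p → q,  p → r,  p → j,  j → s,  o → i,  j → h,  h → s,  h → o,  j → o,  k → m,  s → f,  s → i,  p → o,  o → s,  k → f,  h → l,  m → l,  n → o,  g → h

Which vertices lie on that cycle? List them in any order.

k, m, o, q, s

DFS with gray/black marking from q:
q gray
  k gray
    m gray
      l gray
      l black
      o gray
        i gray
        i black
        s gray
          s→i: i black — skip
          f gray
            f→i: i black — skip
          f black
          s→q: q is gray → back edge
Back edge closes the cycle q → k → m → o → s → q; its vertices are {k, m, o, q, s}.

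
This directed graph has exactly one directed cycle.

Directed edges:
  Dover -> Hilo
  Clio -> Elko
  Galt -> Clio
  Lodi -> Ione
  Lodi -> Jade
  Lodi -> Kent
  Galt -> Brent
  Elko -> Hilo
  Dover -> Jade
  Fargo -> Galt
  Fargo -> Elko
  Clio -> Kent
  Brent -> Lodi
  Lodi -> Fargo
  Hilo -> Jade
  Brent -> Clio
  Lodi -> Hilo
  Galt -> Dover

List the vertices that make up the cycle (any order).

DFS with gray/black marking from Fargo:
Fargo gray
  Galt gray
    Dover gray
      Jade gray
      Jade black
      Hilo gray
        Hilo→Jade: Jade black — skip
      Hilo black
    Dover black
    Brent gray
      Lodi gray
        Lodi→Hilo: Hilo black — skip
        Ione gray
        Ione black
        Lodi→Jade: Jade black — skip
        Lodi→Fargo: Fargo is gray → back edge
Back edge closes the cycle Fargo → Galt → Brent → Lodi → Fargo; its vertices are {Galt, Lodi, Brent, Fargo}.

Galt, Lodi, Brent, Fargo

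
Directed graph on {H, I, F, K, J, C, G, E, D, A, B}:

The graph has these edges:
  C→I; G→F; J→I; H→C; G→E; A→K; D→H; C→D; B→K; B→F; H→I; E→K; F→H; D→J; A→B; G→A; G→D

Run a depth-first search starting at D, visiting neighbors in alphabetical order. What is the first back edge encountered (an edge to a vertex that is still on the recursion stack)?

DFS from D (visiting neighbors in alphabetical order); mark gray on enter, black on exit:
D gray
  H gray
    C gray
      C→D: D is gray → back edge
First back edge: C → D.

C→D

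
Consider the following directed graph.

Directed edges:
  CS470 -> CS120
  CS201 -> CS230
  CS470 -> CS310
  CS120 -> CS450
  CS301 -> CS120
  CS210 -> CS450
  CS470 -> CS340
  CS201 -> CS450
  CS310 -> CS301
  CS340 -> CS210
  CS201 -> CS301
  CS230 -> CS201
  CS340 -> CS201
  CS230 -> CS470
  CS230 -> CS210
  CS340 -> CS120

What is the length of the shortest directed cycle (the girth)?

For each vertex v, BFS finds the shortest path from v back to v.
The shortest such closed walk is CS201 → CS230 → CS201, length 2.

2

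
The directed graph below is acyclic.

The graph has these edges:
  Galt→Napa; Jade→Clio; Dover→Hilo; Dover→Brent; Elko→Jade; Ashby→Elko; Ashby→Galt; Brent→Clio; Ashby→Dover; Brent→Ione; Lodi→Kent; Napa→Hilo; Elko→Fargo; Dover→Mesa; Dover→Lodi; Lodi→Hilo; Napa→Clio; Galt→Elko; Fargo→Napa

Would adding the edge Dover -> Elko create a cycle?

Adding Dover→Elko creates a cycle iff Elko can already reach Dover.
Explore from Elko: no path reaches Dover. The graph stays acyclic.

No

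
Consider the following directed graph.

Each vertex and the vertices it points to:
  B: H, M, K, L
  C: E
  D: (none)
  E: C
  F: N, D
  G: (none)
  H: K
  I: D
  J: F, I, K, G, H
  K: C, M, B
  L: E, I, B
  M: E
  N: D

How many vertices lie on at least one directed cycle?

A vertex is on a directed cycle iff it belongs to a strongly connected component of size ≥ 2 (or has a self-loop).
The vertices on cycles are {B, C, E, H, K, L} — 6 in total.

6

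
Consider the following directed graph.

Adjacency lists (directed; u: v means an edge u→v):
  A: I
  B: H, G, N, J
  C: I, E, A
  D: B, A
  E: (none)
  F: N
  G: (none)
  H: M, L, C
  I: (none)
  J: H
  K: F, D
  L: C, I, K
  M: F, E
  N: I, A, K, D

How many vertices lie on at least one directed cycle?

9

A vertex is on a directed cycle iff it belongs to a strongly connected component of size ≥ 2 (or has a self-loop).
The vertices on cycles are {B, D, F, H, J, K, L, M, N} — 9 in total.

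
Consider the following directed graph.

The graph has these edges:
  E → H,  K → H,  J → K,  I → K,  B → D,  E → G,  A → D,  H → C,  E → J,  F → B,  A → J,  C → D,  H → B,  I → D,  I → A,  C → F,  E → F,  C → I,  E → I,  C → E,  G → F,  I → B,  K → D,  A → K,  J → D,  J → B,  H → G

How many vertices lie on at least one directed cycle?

A vertex is on a directed cycle iff it belongs to a strongly connected component of size ≥ 2 (or has a self-loop).
The vertices on cycles are {A, C, E, H, I, J, K} — 7 in total.

7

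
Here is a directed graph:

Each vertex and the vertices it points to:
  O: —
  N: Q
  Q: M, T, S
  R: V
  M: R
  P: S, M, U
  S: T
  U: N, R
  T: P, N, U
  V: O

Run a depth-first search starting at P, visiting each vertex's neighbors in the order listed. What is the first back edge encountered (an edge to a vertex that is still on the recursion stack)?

DFS from P (visiting each vertex's neighbors in the order listed); mark gray on enter, black on exit:
P gray
  S gray
    T gray
      T→P: P is gray → back edge
First back edge: T → P.

T->P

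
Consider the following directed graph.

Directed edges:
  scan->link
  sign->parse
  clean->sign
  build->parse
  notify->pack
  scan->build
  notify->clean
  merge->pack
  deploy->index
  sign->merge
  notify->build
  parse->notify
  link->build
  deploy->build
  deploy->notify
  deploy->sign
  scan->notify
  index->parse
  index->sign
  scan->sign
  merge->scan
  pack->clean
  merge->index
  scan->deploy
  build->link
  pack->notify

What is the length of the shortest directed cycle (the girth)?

2

For each vertex v, BFS finds the shortest path from v back to v.
The shortest such closed walk is pack → notify → pack, length 2.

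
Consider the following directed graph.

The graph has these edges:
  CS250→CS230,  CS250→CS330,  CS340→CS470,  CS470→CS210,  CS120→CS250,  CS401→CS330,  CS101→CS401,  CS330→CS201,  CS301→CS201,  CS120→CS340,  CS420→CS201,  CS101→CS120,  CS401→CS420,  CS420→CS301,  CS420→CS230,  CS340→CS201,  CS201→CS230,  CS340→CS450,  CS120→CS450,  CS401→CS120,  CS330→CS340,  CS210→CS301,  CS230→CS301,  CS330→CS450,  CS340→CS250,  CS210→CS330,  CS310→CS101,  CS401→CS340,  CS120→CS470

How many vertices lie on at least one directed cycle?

8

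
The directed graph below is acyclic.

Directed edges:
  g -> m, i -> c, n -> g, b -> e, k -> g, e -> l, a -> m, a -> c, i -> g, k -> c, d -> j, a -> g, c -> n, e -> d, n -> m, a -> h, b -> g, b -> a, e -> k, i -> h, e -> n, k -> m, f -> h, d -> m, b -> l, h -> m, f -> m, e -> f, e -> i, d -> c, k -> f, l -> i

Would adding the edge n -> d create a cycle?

Yes

Adding n→d creates a cycle iff d can already reach n.
Path from d: d → c → n.
So d → … → n → d is a cycle.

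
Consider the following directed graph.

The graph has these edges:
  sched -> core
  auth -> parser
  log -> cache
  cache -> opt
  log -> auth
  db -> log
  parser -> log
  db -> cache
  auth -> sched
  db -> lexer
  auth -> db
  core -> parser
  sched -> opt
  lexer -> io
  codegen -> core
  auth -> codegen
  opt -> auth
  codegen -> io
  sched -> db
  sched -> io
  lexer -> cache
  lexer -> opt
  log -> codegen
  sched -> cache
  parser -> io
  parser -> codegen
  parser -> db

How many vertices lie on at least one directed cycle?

10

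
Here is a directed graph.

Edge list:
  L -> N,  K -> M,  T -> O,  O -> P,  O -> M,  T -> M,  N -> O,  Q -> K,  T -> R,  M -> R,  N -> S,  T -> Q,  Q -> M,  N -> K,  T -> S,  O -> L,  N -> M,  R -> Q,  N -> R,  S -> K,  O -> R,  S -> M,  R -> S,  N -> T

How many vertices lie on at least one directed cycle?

A vertex is on a directed cycle iff it belongs to a strongly connected component of size ≥ 2 (or has a self-loop).
The vertices on cycles are {K, L, M, N, O, Q, R, S, T} — 9 in total.

9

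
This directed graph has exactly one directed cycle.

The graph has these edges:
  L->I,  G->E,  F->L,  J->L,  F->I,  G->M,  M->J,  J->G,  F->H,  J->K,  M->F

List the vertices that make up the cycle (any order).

DFS with gray/black marking from M:
M gray
  F gray
    L gray
      I gray
      I black
    L black
    F→I: I black — skip
    H gray
    H black
  F black
  J gray
    K gray
    K black
    J→L: L black — skip
    G gray
      G→M: M is gray → back edge
Back edge closes the cycle M → J → G → M; its vertices are {G, J, M}.

G, J, M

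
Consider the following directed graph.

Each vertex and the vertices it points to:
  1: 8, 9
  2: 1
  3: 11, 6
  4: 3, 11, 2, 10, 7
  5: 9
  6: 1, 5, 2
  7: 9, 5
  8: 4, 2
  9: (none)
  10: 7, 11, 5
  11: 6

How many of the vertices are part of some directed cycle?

8

A vertex is on a directed cycle iff it belongs to a strongly connected component of size ≥ 2 (or has a self-loop).
The vertices on cycles are {1, 2, 3, 4, 6, 8, 10, 11} — 8 in total.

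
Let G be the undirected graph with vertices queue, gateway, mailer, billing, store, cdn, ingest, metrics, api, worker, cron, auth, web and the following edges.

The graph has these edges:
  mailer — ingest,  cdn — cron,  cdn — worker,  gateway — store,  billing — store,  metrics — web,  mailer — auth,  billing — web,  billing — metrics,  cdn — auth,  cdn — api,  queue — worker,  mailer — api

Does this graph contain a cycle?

DFS, tracking each vertex's parent; an edge to a visited non-parent vertex closes a cycle.
Start from metrics:
visit metrics (parent –)
  visit web (parent metrics)
    web–metrics: parent, skip
    visit billing (parent web)
      visit store (parent billing)
        visit gateway (parent store)
          gateway–store: parent, skip
        store–billing: parent, skip
      billing–metrics: metrics visited and ≠ parent → cycle
Cycle: metrics – web – billing – metrics.

Yes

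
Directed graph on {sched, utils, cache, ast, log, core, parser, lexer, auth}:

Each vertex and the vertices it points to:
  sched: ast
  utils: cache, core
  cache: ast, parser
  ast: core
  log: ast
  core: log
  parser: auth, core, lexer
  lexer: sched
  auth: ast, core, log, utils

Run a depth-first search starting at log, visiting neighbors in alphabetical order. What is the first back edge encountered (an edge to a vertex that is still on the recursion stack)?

DFS from log (visiting neighbors in alphabetical order); mark gray on enter, black on exit:
log gray
  ast gray
    core gray
      core→log: log is gray → back edge
First back edge: core → log.

core->log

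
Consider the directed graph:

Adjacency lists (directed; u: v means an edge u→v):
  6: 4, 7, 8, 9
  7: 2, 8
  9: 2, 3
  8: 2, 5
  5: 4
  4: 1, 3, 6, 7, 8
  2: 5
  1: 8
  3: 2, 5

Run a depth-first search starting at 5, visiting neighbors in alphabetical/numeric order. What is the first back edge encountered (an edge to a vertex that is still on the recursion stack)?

DFS from 5 (visiting neighbors in alphabetical/numeric order); mark gray on enter, black on exit:
5 gray
  4 gray
    1 gray
      8 gray
        2 gray
          2→5: 5 is gray → back edge
First back edge: 2 → 5.

2→5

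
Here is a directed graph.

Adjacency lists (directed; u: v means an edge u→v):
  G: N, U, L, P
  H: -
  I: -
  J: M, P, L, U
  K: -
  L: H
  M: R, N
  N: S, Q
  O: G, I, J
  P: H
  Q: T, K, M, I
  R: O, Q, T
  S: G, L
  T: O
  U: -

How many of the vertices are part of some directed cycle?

9

A vertex is on a directed cycle iff it belongs to a strongly connected component of size ≥ 2 (or has a self-loop).
The vertices on cycles are {G, J, M, N, O, Q, R, S, T} — 9 in total.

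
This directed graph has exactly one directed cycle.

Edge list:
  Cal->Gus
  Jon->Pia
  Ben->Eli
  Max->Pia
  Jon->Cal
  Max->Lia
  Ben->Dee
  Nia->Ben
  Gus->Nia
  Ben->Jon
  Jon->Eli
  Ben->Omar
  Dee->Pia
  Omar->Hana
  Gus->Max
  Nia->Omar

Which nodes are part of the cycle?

Ben, Cal, Gus, Jon, Nia

DFS with gray/black marking from Jon:
Jon gray
  Pia gray
  Pia black
  Cal gray
    Gus gray
      Nia gray
        Omar gray
          Hana gray
          Hana black
        Omar black
        Ben gray
          Eli gray
          Eli black
          Dee gray
            Dee→Pia: Pia black — skip
          Dee black
          Ben→Jon: Jon is gray → back edge
Back edge closes the cycle Jon → Cal → Gus → Nia → Ben → Jon; its vertices are {Ben, Cal, Gus, Jon, Nia}.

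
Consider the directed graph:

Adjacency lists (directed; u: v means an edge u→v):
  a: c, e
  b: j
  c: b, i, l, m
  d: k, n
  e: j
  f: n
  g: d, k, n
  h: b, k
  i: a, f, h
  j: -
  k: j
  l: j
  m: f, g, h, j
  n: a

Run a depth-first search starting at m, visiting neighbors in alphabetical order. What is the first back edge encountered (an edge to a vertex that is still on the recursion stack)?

i→a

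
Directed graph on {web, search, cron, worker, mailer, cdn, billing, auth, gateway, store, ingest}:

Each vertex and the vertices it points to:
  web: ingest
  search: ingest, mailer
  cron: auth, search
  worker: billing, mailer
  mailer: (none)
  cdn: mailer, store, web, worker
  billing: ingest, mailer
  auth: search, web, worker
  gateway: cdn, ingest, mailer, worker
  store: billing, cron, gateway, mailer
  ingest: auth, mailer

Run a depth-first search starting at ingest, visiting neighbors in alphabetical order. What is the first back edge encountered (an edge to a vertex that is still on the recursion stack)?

DFS from ingest (visiting neighbors in alphabetical order); mark gray on enter, black on exit:
ingest gray
  auth gray
    search gray
      search→ingest: ingest is gray → back edge
First back edge: search → ingest.

search->ingest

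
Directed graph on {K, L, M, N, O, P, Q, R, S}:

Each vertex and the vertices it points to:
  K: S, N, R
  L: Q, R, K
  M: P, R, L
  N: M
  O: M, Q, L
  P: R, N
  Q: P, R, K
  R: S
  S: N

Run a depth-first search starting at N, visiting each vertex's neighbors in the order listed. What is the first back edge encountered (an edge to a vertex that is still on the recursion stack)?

S→N

DFS from N (visiting each vertex's neighbors in the order listed); mark gray on enter, black on exit:
N gray
  M gray
    P gray
      R gray
        S gray
          S→N: N is gray → back edge
First back edge: S → N.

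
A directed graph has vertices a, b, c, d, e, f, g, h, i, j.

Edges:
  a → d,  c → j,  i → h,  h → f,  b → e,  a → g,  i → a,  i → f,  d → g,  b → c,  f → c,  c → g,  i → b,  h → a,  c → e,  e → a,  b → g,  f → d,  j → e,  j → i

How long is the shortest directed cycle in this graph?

4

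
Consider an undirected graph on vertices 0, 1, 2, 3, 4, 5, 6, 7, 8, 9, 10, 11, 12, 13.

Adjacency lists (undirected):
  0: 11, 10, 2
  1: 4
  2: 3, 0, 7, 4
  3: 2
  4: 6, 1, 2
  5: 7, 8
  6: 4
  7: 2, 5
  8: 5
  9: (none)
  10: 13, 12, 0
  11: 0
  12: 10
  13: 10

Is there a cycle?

No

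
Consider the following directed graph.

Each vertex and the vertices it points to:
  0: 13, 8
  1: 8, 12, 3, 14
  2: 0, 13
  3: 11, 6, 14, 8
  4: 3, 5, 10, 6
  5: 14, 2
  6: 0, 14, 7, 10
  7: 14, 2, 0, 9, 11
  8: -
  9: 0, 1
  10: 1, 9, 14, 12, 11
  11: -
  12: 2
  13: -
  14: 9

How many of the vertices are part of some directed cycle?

7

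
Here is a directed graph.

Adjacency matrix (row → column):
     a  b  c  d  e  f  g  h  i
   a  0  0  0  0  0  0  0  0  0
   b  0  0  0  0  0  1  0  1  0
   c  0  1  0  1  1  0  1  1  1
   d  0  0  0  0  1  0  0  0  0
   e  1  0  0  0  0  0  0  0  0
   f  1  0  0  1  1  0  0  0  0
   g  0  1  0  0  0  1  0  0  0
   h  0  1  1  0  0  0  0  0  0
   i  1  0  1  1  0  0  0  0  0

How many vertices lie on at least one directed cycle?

5

A vertex is on a directed cycle iff it belongs to a strongly connected component of size ≥ 2 (or has a self-loop).
The vertices on cycles are {b, c, g, h, i} — 5 in total.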